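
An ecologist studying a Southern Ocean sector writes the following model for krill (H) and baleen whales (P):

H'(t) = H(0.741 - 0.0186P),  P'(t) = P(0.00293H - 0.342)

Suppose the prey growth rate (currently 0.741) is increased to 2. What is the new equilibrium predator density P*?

P* ≈ 108

At the interior fixed point, setting dH/dt = 0 with H > 0 fixes P* = (prey growth rate)/(HP coefficient) — independent of the other coefficients.
With the change, P* = 2/0.0186 = 108; it rises from 39.8.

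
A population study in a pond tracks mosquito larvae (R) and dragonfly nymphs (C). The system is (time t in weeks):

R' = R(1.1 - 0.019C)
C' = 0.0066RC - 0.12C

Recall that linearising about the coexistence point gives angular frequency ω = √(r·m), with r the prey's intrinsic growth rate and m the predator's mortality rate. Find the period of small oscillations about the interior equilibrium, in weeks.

Here r = 1.1 and m = 0.12, so r·m = 0.132.
ω = √0.132 = 0.363 per week, hence T = 2π/ω ≈ 17.3 weeks.

T ≈ 17.3 weeks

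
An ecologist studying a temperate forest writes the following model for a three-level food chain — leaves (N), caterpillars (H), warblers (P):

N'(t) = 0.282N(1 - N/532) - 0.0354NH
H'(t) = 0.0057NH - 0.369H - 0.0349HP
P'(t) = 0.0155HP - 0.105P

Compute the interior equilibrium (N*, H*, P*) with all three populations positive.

From dP/dt = 0: 0.0155H* = 0.105, so H* = 6.77.
From dN/dt = 0: 0.282(1 - N*/532) = 0.0354·6.77, giving N* = 532·(1 - 0.85) = 79.6.
From dH/dt = 0: 0.0057·79.6 - 0.369 = 0.0349P*, so P* = 0.0847/0.0349 = 2.43.

N* ≈ 79.6, H* ≈ 6.77, P* ≈ 2.43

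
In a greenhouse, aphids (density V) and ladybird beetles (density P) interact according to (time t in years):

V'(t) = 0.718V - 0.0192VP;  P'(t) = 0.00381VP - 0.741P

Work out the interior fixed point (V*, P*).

Set dP/dt = 0 with P > 0: 0.00381V - 0.741 = 0, so V* = 0.741/0.00381 = 194.
Set dV/dt = 0 with V > 0: 0.718 - 0.0192P = 0, so P* = 0.718/0.0192 = 37.4.

V* ≈ 194, P* ≈ 37.4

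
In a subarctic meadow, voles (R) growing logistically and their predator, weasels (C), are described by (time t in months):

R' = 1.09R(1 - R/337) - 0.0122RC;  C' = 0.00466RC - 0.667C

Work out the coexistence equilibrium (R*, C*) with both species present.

R* ≈ 143, C* ≈ 51.4

From dC/dt = 0 with C > 0: 0.00466R* = 0.667, so R* = 143.
Substitute into dR/dt = 0: 1.09(1 - 143/337) = 0.0122C*.
The bracket is 0.575, giving C* = 0.627/0.0122 = 51.4.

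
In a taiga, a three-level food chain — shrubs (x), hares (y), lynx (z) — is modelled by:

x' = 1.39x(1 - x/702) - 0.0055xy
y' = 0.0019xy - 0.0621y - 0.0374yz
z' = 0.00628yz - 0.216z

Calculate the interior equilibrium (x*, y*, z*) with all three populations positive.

From dz/dt = 0: 0.00628y* = 0.216, so y* = 34.4.
From dx/dt = 0: 1.39(1 - x*/702) = 0.0055·34.4, giving x* = 702·(1 - 0.136) = 606.
From dy/dt = 0: 0.0019·606 - 0.0621 = 0.0374z*, so z* = 1.09/0.0374 = 29.1.

x* ≈ 606, y* ≈ 34.4, z* ≈ 29.1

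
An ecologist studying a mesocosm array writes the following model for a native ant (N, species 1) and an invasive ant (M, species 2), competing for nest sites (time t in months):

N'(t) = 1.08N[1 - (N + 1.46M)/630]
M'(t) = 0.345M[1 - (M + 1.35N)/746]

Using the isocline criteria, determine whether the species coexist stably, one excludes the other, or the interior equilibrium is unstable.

Compare the nullcline intercepts: K1/α12 = 630/1.46 = 432 < K2 = 746; K2/α21 = 746/1.35 = 553 < K1 = 630.
Since both are reversed, neither can invade when rare; the interior point is a saddle.

unstable coexistence (outcome depends on initial conditions)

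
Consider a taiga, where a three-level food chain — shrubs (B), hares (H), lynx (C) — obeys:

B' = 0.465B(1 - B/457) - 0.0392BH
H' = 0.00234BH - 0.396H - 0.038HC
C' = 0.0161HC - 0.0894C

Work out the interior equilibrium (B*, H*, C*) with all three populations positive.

B* ≈ 243, H* ≈ 5.55, C* ≈ 4.55

From dC/dt = 0: 0.0161H* = 0.0894, so H* = 5.55.
From dB/dt = 0: 0.465(1 - B*/457) = 0.0392·5.55, giving B* = 457·(1 - 0.468) = 243.
From dH/dt = 0: 0.00234·243 - 0.396 = 0.038C*, so C* = 0.173/0.038 = 4.55.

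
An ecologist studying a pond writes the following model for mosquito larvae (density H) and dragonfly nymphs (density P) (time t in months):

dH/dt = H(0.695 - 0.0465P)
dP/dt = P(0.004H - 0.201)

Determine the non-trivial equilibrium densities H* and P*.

H* ≈ 50.2, P* ≈ 14.9

Set dP/dt = 0 with P > 0: 0.004H - 0.201 = 0, so H* = 0.201/0.004 = 50.2.
Set dH/dt = 0 with H > 0: 0.695 - 0.0465P = 0, so P* = 0.695/0.0465 = 14.9.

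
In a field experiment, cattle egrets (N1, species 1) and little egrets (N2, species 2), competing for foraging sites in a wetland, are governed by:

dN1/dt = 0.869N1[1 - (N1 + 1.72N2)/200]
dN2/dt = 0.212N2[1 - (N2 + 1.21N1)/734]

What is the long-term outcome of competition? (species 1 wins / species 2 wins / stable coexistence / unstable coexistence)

species 2 excludes species 1

Compare the nullcline intercepts: K1/α12 = 200/1.72 = 116 < K2 = 734; K2/α21 = 734/1.21 = 607 > K1 = 200.
Since the inequalities point opposite ways, species 2 can invade but species 1 cannot.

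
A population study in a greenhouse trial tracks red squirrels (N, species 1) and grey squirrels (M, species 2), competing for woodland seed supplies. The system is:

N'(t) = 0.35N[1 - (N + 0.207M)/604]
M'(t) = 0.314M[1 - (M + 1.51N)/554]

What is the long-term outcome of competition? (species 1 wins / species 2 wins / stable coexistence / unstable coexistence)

Compare the nullcline intercepts: K1/α12 = 604/0.207 = 2920 > K2 = 554; K2/α21 = 554/1.51 = 367 < K1 = 604.
Since the inequalities point opposite ways, species 1 can invade but species 2 cannot.

species 1 excludes species 2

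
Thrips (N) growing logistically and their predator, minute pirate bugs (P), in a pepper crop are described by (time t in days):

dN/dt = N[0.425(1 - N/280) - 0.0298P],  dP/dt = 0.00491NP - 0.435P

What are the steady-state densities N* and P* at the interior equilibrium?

N* ≈ 88.6, P* ≈ 9.75

From dP/dt = 0 with P > 0: 0.00491N* = 0.435, so N* = 88.6.
Substitute into dN/dt = 0: 0.425(1 - 88.6/280) = 0.0298P*.
The bracket is 0.684, giving P* = 0.291/0.0298 = 9.75.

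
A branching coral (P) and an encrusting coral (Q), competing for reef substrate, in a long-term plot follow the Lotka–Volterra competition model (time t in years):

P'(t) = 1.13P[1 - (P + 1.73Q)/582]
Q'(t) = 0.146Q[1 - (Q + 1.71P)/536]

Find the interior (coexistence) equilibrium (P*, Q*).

Setting both brackets to zero gives the nullclines P + 1.73Q = 582 and 1.71P + Q = 536.
Substituting Q = 536 - 1.71P into the first: P(1 - 1.73·1.71) = 582 - 1.73·536.
So P* = -345/-1.96 = 176, and then Q* = 536 - 1.71·176 = 234.

P* ≈ 176, Q* ≈ 234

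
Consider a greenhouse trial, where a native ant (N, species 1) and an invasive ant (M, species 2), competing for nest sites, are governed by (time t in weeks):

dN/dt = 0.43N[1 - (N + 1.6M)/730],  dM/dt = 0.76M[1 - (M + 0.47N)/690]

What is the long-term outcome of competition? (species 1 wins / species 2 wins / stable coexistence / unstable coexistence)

species 2 excludes species 1

Compare the nullcline intercepts: K1/α12 = 730/1.6 = 456 < K2 = 690; K2/α21 = 690/0.47 = 1470 > K1 = 730.
Since the inequalities point opposite ways, species 2 can invade but species 1 cannot.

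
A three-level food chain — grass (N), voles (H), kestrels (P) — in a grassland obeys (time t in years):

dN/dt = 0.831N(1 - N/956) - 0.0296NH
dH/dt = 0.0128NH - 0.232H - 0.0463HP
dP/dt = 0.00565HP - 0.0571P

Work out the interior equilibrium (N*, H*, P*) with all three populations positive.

From dP/dt = 0: 0.00565H* = 0.0571, so H* = 10.1.
From dN/dt = 0: 0.831(1 - N*/956) = 0.0296·10.1, giving N* = 956·(1 - 0.36) = 612.
From dH/dt = 0: 0.0128·612 - 0.232 = 0.0463P*, so P* = 7.6/0.0463 = 164.

N* ≈ 612, H* ≈ 10.1, P* ≈ 164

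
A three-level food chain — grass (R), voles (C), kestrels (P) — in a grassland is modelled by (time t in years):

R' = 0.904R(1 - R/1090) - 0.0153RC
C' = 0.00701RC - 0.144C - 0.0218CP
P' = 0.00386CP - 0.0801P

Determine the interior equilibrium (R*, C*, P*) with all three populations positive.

From dP/dt = 0: 0.00386C* = 0.0801, so C* = 20.8.
From dR/dt = 0: 0.904(1 - R*/1090) = 0.0153·20.8, giving R* = 1090·(1 - 0.351) = 707.
From dC/dt = 0: 0.00701·707 - 0.144 = 0.0218P*, so P* = 4.81/0.0218 = 221.

R* ≈ 707, C* ≈ 20.8, P* ≈ 221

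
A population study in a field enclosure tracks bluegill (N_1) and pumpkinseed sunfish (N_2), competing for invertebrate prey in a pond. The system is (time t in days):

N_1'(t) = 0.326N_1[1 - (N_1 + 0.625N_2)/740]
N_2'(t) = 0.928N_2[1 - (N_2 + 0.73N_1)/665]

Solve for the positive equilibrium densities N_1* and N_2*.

Setting both brackets to zero gives the nullclines N_1 + 0.625N_2 = 740 and 0.73N_1 + N_2 = 665.
Substituting N_2 = 665 - 0.73N_1 into the first: N_1(1 - 0.625·0.73) = 740 - 0.625·665.
So N_1* = 324/0.544 = 597, and then N_2* = 665 - 0.73·597 = 230.

N_1* ≈ 597, N_2* ≈ 230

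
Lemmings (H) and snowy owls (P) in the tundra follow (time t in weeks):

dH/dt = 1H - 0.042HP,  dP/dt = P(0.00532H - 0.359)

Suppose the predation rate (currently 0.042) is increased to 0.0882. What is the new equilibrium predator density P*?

P* ≈ 11.3

At the interior fixed point, setting dH/dt = 0 with H > 0 fixes P* = (prey growth rate)/(HP coefficient) — independent of the other coefficients.
With the change, P* = 1/0.0882 = 11.3; it falls from 23.8.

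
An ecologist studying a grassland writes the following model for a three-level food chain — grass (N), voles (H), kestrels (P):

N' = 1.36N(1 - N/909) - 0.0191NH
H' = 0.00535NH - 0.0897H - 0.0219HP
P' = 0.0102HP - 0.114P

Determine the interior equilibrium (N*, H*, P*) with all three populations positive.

From dP/dt = 0: 0.0102H* = 0.114, so H* = 11.2.
From dN/dt = 0: 1.36(1 - N*/909) = 0.0191·11.2, giving N* = 909·(1 - 0.157) = 766.
From dH/dt = 0: 0.00535·766 - 0.0897 = 0.0219P*, so P* = 4.01/0.0219 = 183.

N* ≈ 766, H* ≈ 11.2, P* ≈ 183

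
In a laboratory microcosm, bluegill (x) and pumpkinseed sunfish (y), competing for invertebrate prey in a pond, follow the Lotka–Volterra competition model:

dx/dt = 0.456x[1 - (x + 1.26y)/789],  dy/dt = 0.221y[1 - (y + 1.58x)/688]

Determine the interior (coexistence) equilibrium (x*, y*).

Setting both brackets to zero gives the nullclines x + 1.26y = 789 and 1.58x + y = 688.
Substituting y = 688 - 1.58x into the first: x(1 - 1.26·1.58) = 789 - 1.26·688.
So x* = -77.9/-0.991 = 78.6, and then y* = 688 - 1.58·78.6 = 564.

x* ≈ 78.6, y* ≈ 564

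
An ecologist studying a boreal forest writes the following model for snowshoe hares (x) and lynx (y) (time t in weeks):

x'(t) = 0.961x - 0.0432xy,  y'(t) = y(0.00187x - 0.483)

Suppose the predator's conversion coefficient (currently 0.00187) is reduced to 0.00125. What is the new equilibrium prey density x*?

x* ≈ 386

At the interior fixed point, setting dy/dt = 0 with y > 0 fixes x* = (predator death rate)/(xy coefficient) — independent of the other coefficients.
With the change, x* = 0.483/0.00125 = 386; it rises from 258.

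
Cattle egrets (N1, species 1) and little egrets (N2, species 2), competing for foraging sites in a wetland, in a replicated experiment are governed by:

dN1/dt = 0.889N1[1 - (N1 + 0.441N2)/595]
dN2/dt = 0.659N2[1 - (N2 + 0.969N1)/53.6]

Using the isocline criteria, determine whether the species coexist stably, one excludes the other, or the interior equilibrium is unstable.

species 1 excludes species 2

Compare the nullcline intercepts: K1/α12 = 595/0.441 = 1350 > K2 = 53.6; K2/α21 = 53.6/0.969 = 55.3 < K1 = 595.
Since the inequalities point opposite ways, species 1 can invade but species 2 cannot.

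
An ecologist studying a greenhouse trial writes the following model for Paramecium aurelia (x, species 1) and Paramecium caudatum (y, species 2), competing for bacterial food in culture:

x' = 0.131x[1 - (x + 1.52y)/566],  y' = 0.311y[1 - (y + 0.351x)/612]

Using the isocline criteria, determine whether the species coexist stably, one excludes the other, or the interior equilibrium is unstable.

Compare the nullcline intercepts: K1/α12 = 566/1.52 = 372 < K2 = 612; K2/α21 = 612/0.351 = 1740 > K1 = 566.
Since the inequalities point opposite ways, species 2 can invade but species 1 cannot.

species 2 excludes species 1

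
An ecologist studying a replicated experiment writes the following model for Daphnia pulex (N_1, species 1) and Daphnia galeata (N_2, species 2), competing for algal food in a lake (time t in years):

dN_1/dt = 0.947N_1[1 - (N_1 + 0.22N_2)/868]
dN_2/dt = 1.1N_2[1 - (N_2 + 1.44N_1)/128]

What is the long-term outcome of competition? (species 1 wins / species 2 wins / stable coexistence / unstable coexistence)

species 1 excludes species 2

Compare the nullcline intercepts: K1/α12 = 868/0.22 = 3950 > K2 = 128; K2/α21 = 128/1.44 = 88.9 < K1 = 868.
Since the inequalities point opposite ways, species 1 can invade but species 2 cannot.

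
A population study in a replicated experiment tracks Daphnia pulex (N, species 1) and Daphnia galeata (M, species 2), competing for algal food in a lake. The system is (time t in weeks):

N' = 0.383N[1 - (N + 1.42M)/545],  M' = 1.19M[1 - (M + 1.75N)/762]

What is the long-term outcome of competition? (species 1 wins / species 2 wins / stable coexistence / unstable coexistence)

unstable coexistence (outcome depends on initial conditions)

Compare the nullcline intercepts: K1/α12 = 545/1.42 = 384 < K2 = 762; K2/α21 = 762/1.75 = 435 < K1 = 545.
Since both are reversed, neither can invade when rare; the interior point is a saddle.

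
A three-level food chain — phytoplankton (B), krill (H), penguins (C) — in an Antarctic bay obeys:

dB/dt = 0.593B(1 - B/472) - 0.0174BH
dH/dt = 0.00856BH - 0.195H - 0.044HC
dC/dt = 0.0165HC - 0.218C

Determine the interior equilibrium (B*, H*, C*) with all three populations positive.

From dC/dt = 0: 0.0165H* = 0.218, so H* = 13.2.
From dB/dt = 0: 0.593(1 - B*/472) = 0.0174·13.2, giving B* = 472·(1 - 0.388) = 289.
From dH/dt = 0: 0.00856·289 - 0.195 = 0.044C*, so C* = 2.28/0.044 = 51.8.

B* ≈ 289, H* ≈ 13.2, C* ≈ 51.8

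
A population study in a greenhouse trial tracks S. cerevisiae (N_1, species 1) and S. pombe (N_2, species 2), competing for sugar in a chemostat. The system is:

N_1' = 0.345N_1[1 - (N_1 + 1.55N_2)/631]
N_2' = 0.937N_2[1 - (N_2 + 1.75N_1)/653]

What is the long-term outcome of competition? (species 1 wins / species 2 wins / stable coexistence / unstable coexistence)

unstable coexistence (outcome depends on initial conditions)

Compare the nullcline intercepts: K1/α12 = 631/1.55 = 407 < K2 = 653; K2/α21 = 653/1.75 = 373 < K1 = 631.
Since both are reversed, neither can invade when rare; the interior point is a saddle.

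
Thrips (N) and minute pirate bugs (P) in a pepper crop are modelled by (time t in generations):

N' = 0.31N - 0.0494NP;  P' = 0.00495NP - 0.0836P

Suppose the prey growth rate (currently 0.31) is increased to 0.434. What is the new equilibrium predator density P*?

At the interior fixed point, setting dN/dt = 0 with N > 0 fixes P* = (prey growth rate)/(NP coefficient) — independent of the other coefficients.
With the change, P* = 0.434/0.0494 = 8.79; it rises from 6.28.

P* ≈ 8.79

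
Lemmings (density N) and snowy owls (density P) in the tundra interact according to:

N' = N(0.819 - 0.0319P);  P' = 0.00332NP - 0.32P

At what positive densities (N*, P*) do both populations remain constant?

N* ≈ 96.4, P* ≈ 25.7

Set dP/dt = 0 with P > 0: 0.00332N - 0.32 = 0, so N* = 0.32/0.00332 = 96.4.
Set dN/dt = 0 with N > 0: 0.819 - 0.0319P = 0, so P* = 0.819/0.0319 = 25.7.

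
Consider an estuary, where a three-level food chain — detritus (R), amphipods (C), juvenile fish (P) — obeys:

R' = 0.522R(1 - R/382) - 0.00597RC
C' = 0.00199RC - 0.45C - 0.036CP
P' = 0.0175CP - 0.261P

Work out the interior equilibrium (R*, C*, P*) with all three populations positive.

R* ≈ 317, C* ≈ 14.9, P* ≈ 5.01

From dP/dt = 0: 0.0175C* = 0.261, so C* = 14.9.
From dR/dt = 0: 0.522(1 - R*/382) = 0.00597·14.9, giving R* = 382·(1 - 0.171) = 317.
From dC/dt = 0: 0.00199·317 - 0.45 = 0.036P*, so P* = 0.181/0.036 = 5.01.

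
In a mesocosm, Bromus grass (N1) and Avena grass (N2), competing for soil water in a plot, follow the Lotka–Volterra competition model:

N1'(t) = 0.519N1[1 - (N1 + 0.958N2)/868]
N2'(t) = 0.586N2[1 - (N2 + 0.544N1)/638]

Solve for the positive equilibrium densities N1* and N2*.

N1* ≈ 536, N2* ≈ 346

Setting both brackets to zero gives the nullclines N1 + 0.958N2 = 868 and 0.544N1 + N2 = 638.
Substituting N2 = 638 - 0.544N1 into the first: N1(1 - 0.958·0.544) = 868 - 0.958·638.
So N1* = 257/0.479 = 536, and then N2* = 638 - 0.544·536 = 346.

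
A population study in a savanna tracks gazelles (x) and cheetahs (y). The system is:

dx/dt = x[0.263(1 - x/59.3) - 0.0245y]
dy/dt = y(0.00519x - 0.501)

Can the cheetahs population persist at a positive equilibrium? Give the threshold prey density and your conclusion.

Threshold x = 96.5; K < 96.5, so no, the predator goes extinct.

The predator equation gives dy/dt > 0 only when x > 0.501/0.00519 = 96.5.
Without the predator, x → K = 59.3. Since 59.3 < 96.5, the predator cannot invade.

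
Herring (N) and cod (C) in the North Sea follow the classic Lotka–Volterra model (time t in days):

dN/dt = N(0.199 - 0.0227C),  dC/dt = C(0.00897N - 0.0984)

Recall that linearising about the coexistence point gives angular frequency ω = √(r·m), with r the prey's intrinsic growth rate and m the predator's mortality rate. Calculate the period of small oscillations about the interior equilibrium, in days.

Here r = 0.199 and m = 0.0984, so r·m = 0.0196.
ω = √0.0196 = 0.14 per day, hence T = 2π/ω ≈ 44.9 days.

T ≈ 44.9 days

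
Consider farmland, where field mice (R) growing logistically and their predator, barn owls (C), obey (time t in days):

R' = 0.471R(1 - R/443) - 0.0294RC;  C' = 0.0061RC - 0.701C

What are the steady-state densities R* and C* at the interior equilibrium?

From dC/dt = 0 with C > 0: 0.0061R* = 0.701, so R* = 115.
Substitute into dR/dt = 0: 0.471(1 - 115/443) = 0.0294C*.
The bracket is 0.741, giving C* = 0.349/0.0294 = 11.9.

R* ≈ 115, C* ≈ 11.9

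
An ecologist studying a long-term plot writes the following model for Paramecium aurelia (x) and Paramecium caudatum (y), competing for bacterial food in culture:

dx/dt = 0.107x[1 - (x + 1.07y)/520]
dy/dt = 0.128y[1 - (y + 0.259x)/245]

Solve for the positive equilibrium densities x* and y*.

x* ≈ 357, y* ≈ 153

Setting both brackets to zero gives the nullclines x + 1.07y = 520 and 0.259x + y = 245.
Substituting y = 245 - 0.259x into the first: x(1 - 1.07·0.259) = 520 - 1.07·245.
So x* = 258/0.723 = 357, and then y* = 245 - 0.259·357 = 153.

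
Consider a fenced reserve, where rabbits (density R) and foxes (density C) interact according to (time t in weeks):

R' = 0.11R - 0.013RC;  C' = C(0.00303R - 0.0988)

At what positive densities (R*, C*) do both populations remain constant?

R* ≈ 32.6, C* ≈ 8.46

Set dC/dt = 0 with C > 0: 0.00303R - 0.0988 = 0, so R* = 0.0988/0.00303 = 32.6.
Set dR/dt = 0 with R > 0: 0.11 - 0.013C = 0, so C* = 0.11/0.013 = 8.46.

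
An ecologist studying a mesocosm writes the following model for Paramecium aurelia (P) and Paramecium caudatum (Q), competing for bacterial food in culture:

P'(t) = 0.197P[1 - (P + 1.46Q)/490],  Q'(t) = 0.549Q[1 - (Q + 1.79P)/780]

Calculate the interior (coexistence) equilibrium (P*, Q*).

P* ≈ 402, Q* ≈ 60.2

Setting both brackets to zero gives the nullclines P + 1.46Q = 490 and 1.79P + Q = 780.
Substituting Q = 780 - 1.79P into the first: P(1 - 1.46·1.79) = 490 - 1.46·780.
So P* = -649/-1.61 = 402, and then Q* = 780 - 1.79·402 = 60.2.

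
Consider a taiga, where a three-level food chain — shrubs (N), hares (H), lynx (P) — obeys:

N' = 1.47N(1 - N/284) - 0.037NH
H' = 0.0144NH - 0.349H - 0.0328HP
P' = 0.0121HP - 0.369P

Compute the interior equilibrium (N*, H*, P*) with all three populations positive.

N* ≈ 66, H* ≈ 30.5, P* ≈ 18.3

From dP/dt = 0: 0.0121H* = 0.369, so H* = 30.5.
From dN/dt = 0: 1.47(1 - N*/284) = 0.037·30.5, giving N* = 284·(1 - 0.768) = 66.
From dH/dt = 0: 0.0144·66 - 0.349 = 0.0328P*, so P* = 0.601/0.0328 = 18.3.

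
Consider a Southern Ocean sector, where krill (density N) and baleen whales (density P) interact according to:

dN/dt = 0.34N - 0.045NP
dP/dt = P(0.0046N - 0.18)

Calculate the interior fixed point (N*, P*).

N* ≈ 39.1, P* ≈ 7.56

Set dP/dt = 0 with P > 0: 0.0046N - 0.18 = 0, so N* = 0.18/0.0046 = 39.1.
Set dN/dt = 0 with N > 0: 0.34 - 0.045P = 0, so P* = 0.34/0.045 = 7.56.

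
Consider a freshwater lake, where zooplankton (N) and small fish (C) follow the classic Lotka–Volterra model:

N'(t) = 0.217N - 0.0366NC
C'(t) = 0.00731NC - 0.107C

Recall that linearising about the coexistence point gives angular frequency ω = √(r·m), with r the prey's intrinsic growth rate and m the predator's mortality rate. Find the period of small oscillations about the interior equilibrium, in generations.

Here r = 0.217 and m = 0.107, so r·m = 0.0232.
ω = √0.0232 = 0.152 per generation, hence T = 2π/ω ≈ 41.2 generations.

T ≈ 41.2 generations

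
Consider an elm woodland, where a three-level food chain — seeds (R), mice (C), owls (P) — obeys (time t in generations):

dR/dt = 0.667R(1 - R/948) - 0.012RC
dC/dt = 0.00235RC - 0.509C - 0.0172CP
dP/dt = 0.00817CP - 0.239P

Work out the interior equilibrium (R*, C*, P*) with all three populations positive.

From dP/dt = 0: 0.00817C* = 0.239, so C* = 29.3.
From dR/dt = 0: 0.667(1 - R*/948) = 0.012·29.3, giving R* = 948·(1 - 0.526) = 449.
From dC/dt = 0: 0.00235·449 - 0.509 = 0.0172P*, so P* = 0.546/0.0172 = 31.8.

R* ≈ 449, C* ≈ 29.3, P* ≈ 31.8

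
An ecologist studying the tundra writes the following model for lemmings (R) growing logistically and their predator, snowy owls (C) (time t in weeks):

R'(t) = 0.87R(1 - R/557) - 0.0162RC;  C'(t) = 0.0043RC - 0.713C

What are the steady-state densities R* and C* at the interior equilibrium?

R* ≈ 166, C* ≈ 37.7

From dC/dt = 0 with C > 0: 0.0043R* = 0.713, so R* = 166.
Substitute into dR/dt = 0: 0.87(1 - 166/557) = 0.0162C*.
The bracket is 0.702, giving C* = 0.611/0.0162 = 37.7.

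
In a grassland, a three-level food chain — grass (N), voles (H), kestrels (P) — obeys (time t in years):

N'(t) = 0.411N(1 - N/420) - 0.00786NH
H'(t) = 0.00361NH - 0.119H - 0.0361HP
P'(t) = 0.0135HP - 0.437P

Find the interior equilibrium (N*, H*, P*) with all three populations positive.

From dP/dt = 0: 0.0135H* = 0.437, so H* = 32.4.
From dN/dt = 0: 0.411(1 - N*/420) = 0.00786·32.4, giving N* = 420·(1 - 0.619) = 160.
From dH/dt = 0: 0.00361·160 - 0.119 = 0.0361P*, so P* = 0.459/0.0361 = 12.7.

N* ≈ 160, H* ≈ 32.4, P* ≈ 12.7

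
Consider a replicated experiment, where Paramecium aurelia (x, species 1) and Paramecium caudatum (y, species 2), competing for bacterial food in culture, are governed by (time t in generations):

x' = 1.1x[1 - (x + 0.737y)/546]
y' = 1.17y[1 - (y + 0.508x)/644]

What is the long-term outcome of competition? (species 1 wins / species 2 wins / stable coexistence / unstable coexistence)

stable coexistence

Compare the nullcline intercepts: K1/α12 = 546/0.737 = 741 > K2 = 644; K2/α21 = 644/0.508 = 1270 > K1 = 546.
Since both inequalities hold, each species can invade when rare, so the interior equilibrium is stable.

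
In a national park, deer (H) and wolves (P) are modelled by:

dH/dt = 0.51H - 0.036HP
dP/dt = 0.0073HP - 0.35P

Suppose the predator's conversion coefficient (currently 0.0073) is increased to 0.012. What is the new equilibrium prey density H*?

At the interior fixed point, setting dP/dt = 0 with P > 0 fixes H* = (predator death rate)/(HP coefficient) — independent of the other coefficients.
With the change, H* = 0.35/0.012 = 29.2; it falls from 47.9.

H* ≈ 29.2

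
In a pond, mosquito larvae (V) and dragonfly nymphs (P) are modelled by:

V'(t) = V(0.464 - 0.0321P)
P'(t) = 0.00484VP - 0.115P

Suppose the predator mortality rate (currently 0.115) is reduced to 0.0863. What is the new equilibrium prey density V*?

At the interior fixed point, setting dP/dt = 0 with P > 0 fixes V* = (predator death rate)/(VP coefficient) — independent of the other coefficients.
With the change, V* = 0.0863/0.00484 = 17.8; it falls from 23.8.

V* ≈ 17.8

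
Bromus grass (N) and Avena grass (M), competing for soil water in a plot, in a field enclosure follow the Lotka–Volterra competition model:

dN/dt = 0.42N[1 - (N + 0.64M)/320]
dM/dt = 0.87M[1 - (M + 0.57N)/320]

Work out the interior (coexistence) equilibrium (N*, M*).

N* ≈ 181, M* ≈ 217

Setting both brackets to zero gives the nullclines N + 0.64M = 320 and 0.57N + M = 320.
Substituting M = 320 - 0.57N into the first: N(1 - 0.64·0.57) = 320 - 0.64·320.
So N* = 115/0.635 = 181, and then M* = 320 - 0.57·181 = 217.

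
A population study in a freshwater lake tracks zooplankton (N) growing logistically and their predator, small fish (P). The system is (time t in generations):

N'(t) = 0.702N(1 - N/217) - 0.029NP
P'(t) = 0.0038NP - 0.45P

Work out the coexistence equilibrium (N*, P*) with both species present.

N* ≈ 118, P* ≈ 11

From dP/dt = 0 with P > 0: 0.0038N* = 0.45, so N* = 118.
Substitute into dN/dt = 0: 0.702(1 - 118/217) = 0.029P*.
The bracket is 0.454, giving P* = 0.319/0.029 = 11.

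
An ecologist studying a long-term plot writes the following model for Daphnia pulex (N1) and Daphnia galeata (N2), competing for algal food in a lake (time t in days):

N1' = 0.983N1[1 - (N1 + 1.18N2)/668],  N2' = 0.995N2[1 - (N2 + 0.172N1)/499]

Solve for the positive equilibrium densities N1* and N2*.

N1* ≈ 99.3, N2* ≈ 482

Setting both brackets to zero gives the nullclines N1 + 1.18N2 = 668 and 0.172N1 + N2 = 499.
Substituting N2 = 499 - 0.172N1 into the first: N1(1 - 1.18·0.172) = 668 - 1.18·499.
So N1* = 79.2/0.797 = 99.3, and then N2* = 499 - 0.172·99.3 = 482.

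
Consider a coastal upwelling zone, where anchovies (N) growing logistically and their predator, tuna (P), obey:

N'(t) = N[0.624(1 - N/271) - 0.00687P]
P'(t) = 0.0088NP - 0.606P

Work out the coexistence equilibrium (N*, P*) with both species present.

N* ≈ 68.9, P* ≈ 67.7

From dP/dt = 0 with P > 0: 0.0088N* = 0.606, so N* = 68.9.
Substitute into dN/dt = 0: 0.624(1 - 68.9/271) = 0.00687P*.
The bracket is 0.746, giving P* = 0.465/0.00687 = 67.7.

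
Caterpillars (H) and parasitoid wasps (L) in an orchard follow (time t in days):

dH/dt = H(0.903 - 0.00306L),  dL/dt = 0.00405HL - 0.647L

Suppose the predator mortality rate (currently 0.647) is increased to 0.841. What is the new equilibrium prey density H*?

H* ≈ 208

At the interior fixed point, setting dL/dt = 0 with L > 0 fixes H* = (predator death rate)/(HL coefficient) — independent of the other coefficients.
With the change, H* = 0.841/0.00405 = 208; it rises from 160.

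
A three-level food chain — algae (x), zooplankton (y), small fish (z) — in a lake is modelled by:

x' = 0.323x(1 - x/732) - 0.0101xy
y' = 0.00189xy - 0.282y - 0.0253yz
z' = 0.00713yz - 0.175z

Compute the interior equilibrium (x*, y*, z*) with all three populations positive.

x* ≈ 170, y* ≈ 24.5, z* ≈ 1.57

From dz/dt = 0: 0.00713y* = 0.175, so y* = 24.5.
From dx/dt = 0: 0.323(1 - x*/732) = 0.0101·24.5, giving x* = 732·(1 - 0.767) = 170.
From dy/dt = 0: 0.00189·170 - 0.282 = 0.0253z*, so z* = 0.0397/0.0253 = 1.57.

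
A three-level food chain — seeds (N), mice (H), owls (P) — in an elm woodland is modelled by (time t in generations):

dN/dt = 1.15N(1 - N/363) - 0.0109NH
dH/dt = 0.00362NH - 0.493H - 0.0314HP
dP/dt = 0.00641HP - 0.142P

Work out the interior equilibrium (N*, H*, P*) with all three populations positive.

From dP/dt = 0: 0.00641H* = 0.142, so H* = 22.2.
From dN/dt = 0: 1.15(1 - N*/363) = 0.0109·22.2, giving N* = 363·(1 - 0.21) = 287.
From dH/dt = 0: 0.00362·287 - 0.493 = 0.0314P*, so P* = 0.545/0.0314 = 17.4.

N* ≈ 287, H* ≈ 22.2, P* ≈ 17.4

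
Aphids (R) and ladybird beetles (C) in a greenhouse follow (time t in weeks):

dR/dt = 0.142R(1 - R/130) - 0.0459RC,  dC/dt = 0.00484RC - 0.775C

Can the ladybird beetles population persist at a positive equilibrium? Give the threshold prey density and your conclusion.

Threshold R = 160; K < 160, so no, the predator goes extinct.

The predator equation gives dC/dt > 0 only when R > 0.775/0.00484 = 160.
Without the predator, R → K = 130. Since 130 < 160, the predator cannot invade.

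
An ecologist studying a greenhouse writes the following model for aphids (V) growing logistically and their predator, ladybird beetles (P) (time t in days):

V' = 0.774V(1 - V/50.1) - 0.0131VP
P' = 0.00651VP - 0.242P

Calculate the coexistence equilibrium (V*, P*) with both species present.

From dP/dt = 0 with P > 0: 0.00651V* = 0.242, so V* = 37.2.
Substitute into dV/dt = 0: 0.774(1 - 37.2/50.1) = 0.0131P*.
The bracket is 0.258, giving P* = 0.2/0.0131 = 15.2.

V* ≈ 37.2, P* ≈ 15.2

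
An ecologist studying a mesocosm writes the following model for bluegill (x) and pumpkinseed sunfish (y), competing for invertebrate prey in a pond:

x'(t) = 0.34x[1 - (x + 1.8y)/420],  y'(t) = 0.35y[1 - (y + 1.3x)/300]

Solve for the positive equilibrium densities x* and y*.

x* ≈ 89.6, y* ≈ 184

Setting both brackets to zero gives the nullclines x + 1.8y = 420 and 1.3x + y = 300.
Substituting y = 300 - 1.3x into the first: x(1 - 1.8·1.3) = 420 - 1.8·300.
So x* = -120/-1.34 = 89.6, and then y* = 300 - 1.3·89.6 = 184.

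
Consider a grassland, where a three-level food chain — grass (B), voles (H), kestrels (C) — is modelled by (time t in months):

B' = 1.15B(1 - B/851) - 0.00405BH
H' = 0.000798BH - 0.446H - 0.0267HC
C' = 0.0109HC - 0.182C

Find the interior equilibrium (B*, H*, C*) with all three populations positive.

From dC/dt = 0: 0.0109H* = 0.182, so H* = 16.7.
From dB/dt = 0: 1.15(1 - B*/851) = 0.00405·16.7, giving B* = 851·(1 - 0.0588) = 801.
From dH/dt = 0: 0.000798·801 - 0.446 = 0.0267C*, so C* = 0.193/0.0267 = 7.23.

B* ≈ 801, H* ≈ 16.7, C* ≈ 7.23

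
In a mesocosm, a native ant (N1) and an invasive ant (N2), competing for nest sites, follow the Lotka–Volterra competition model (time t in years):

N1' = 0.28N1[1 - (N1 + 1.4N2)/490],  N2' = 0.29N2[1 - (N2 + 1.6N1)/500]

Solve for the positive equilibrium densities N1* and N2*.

N1* ≈ 169, N2* ≈ 229

Setting both brackets to zero gives the nullclines N1 + 1.4N2 = 490 and 1.6N1 + N2 = 500.
Substituting N2 = 500 - 1.6N1 into the first: N1(1 - 1.4·1.6) = 490 - 1.4·500.
So N1* = -210/-1.24 = 169, and then N2* = 500 - 1.6·169 = 229.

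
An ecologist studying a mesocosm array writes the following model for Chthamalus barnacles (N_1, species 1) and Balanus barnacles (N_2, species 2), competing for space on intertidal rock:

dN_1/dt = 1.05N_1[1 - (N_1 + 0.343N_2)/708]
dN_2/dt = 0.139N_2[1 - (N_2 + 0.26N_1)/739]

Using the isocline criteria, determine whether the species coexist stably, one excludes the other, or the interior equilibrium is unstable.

Compare the nullcline intercepts: K1/α12 = 708/0.343 = 2060 > K2 = 739; K2/α21 = 739/0.26 = 2840 > K1 = 708.
Since both inequalities hold, each species can invade when rare, so the interior equilibrium is stable.

stable coexistence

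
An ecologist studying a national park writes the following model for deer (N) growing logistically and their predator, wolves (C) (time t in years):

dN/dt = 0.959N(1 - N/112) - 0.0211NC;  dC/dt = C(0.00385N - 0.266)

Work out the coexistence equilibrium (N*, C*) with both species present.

From dC/dt = 0 with C > 0: 0.00385N* = 0.266, so N* = 69.1.
Substitute into dN/dt = 0: 0.959(1 - 69.1/112) = 0.0211C*.
The bracket is 0.383, giving C* = 0.367/0.0211 = 17.4.

N* ≈ 69.1, C* ≈ 17.4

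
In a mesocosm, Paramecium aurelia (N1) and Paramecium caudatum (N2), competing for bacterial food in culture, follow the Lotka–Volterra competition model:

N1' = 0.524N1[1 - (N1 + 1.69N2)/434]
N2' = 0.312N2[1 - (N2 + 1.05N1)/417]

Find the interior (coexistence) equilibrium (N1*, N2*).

N1* ≈ 350, N2* ≈ 50

Setting both brackets to zero gives the nullclines N1 + 1.69N2 = 434 and 1.05N1 + N2 = 417.
Substituting N2 = 417 - 1.05N1 into the first: N1(1 - 1.69·1.05) = 434 - 1.69·417.
So N1* = -271/-0.774 = 350, and then N2* = 417 - 1.05·350 = 50.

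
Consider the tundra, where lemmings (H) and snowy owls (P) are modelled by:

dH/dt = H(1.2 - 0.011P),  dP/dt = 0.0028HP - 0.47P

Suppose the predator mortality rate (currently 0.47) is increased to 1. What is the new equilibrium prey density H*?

At the interior fixed point, setting dP/dt = 0 with P > 0 fixes H* = (predator death rate)/(HP coefficient) — independent of the other coefficients.
With the change, H* = 1/0.0028 = 357; it rises from 168.

H* ≈ 357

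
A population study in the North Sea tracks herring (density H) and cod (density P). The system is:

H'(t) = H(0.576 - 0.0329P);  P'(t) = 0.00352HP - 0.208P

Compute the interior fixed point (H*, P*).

Set dP/dt = 0 with P > 0: 0.00352H - 0.208 = 0, so H* = 0.208/0.00352 = 59.1.
Set dH/dt = 0 with H > 0: 0.576 - 0.0329P = 0, so P* = 0.576/0.0329 = 17.5.

H* ≈ 59.1, P* ≈ 17.5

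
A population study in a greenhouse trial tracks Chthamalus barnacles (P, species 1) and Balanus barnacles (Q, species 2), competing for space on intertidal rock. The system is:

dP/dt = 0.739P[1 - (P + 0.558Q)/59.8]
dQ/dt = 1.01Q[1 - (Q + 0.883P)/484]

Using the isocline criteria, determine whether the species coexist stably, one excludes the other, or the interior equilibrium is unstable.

species 2 excludes species 1

Compare the nullcline intercepts: K1/α12 = 59.8/0.558 = 107 < K2 = 484; K2/α21 = 484/0.883 = 548 > K1 = 59.8.
Since the inequalities point opposite ways, species 2 can invade but species 1 cannot.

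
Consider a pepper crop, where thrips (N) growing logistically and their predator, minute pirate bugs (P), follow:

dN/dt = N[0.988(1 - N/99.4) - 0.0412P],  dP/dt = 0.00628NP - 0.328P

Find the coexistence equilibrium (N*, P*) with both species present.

From dP/dt = 0 with P > 0: 0.00628N* = 0.328, so N* = 52.2.
Substitute into dN/dt = 0: 0.988(1 - 52.2/99.4) = 0.0412P*.
The bracket is 0.475, giving P* = 0.469/0.0412 = 11.4.

N* ≈ 52.2, P* ≈ 11.4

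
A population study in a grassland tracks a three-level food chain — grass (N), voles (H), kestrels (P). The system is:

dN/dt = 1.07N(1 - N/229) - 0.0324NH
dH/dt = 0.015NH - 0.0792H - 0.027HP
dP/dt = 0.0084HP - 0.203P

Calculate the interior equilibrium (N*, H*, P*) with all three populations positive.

From dP/dt = 0: 0.0084H* = 0.203, so H* = 24.2.
From dN/dt = 0: 1.07(1 - N*/229) = 0.0324·24.2, giving N* = 229·(1 - 0.732) = 61.4.
From dH/dt = 0: 0.015·61.4 - 0.0792 = 0.027P*, so P* = 0.842/0.027 = 31.2.

N* ≈ 61.4, H* ≈ 24.2, P* ≈ 31.2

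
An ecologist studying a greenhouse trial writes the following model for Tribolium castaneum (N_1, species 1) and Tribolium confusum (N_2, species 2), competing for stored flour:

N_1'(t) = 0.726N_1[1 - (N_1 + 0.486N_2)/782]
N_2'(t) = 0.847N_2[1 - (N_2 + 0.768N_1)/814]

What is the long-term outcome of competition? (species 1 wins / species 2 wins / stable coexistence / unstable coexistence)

stable coexistence

Compare the nullcline intercepts: K1/α12 = 782/0.486 = 1610 > K2 = 814; K2/α21 = 814/0.768 = 1060 > K1 = 782.
Since both inequalities hold, each species can invade when rare, so the interior equilibrium is stable.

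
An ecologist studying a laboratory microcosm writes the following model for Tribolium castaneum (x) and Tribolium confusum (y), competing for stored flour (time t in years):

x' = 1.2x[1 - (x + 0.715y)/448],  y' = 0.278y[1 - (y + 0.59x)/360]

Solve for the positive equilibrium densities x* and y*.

x* ≈ 330, y* ≈ 165

Setting both brackets to zero gives the nullclines x + 0.715y = 448 and 0.59x + y = 360.
Substituting y = 360 - 0.59x into the first: x(1 - 0.715·0.59) = 448 - 0.715·360.
So x* = 191/0.578 = 330, and then y* = 360 - 0.59·330 = 165.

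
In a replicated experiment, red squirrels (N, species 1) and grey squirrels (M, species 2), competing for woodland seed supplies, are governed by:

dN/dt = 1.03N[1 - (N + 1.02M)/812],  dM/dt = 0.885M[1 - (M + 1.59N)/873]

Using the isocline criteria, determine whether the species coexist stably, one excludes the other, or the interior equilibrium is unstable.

unstable coexistence (outcome depends on initial conditions)

Compare the nullcline intercepts: K1/α12 = 812/1.02 = 796 < K2 = 873; K2/α21 = 873/1.59 = 549 < K1 = 812.
Since both are reversed, neither can invade when rare; the interior point is a saddle.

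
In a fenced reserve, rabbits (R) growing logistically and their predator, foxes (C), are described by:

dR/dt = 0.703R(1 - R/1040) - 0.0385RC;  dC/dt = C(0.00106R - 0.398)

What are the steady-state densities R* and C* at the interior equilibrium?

R* ≈ 375, C* ≈ 11.7

From dC/dt = 0 with C > 0: 0.00106R* = 0.398, so R* = 375.
Substitute into dR/dt = 0: 0.703(1 - 375/1040) = 0.0385C*.
The bracket is 0.639, giving C* = 0.449/0.0385 = 11.7.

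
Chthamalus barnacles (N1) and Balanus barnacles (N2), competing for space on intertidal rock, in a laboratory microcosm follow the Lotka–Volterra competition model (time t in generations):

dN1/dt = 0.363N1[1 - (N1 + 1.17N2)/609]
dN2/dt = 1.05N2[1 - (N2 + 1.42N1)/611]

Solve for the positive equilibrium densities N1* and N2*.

N1* ≈ 160, N2* ≈ 384

Setting both brackets to zero gives the nullclines N1 + 1.17N2 = 609 and 1.42N1 + N2 = 611.
Substituting N2 = 611 - 1.42N1 into the first: N1(1 - 1.17·1.42) = 609 - 1.17·611.
So N1* = -106/-0.661 = 160, and then N2* = 611 - 1.42·160 = 384.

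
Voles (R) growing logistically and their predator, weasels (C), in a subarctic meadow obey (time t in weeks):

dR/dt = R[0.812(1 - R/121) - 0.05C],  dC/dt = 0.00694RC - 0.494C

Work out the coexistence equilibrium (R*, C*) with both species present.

From dC/dt = 0 with C > 0: 0.00694R* = 0.494, so R* = 71.2.
Substitute into dR/dt = 0: 0.812(1 - 71.2/121) = 0.05C*.
The bracket is 0.412, giving C* = 0.334/0.05 = 6.69.

R* ≈ 71.2, C* ≈ 6.69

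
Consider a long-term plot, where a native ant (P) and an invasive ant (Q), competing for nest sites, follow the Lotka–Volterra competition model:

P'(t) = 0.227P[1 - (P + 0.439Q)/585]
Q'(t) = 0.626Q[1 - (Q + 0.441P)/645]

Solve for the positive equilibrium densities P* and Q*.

Setting both brackets to zero gives the nullclines P + 0.439Q = 585 and 0.441P + Q = 645.
Substituting Q = 645 - 0.441P into the first: P(1 - 0.439·0.441) = 585 - 0.439·645.
So P* = 302/0.806 = 374, and then Q* = 645 - 0.441·374 = 480.

P* ≈ 374, Q* ≈ 480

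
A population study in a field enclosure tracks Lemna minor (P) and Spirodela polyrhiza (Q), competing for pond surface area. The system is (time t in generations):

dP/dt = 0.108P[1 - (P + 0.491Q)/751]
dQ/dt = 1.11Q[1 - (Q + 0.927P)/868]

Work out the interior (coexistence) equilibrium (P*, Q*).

P* ≈ 596, Q* ≈ 315

Setting both brackets to zero gives the nullclines P + 0.491Q = 751 and 0.927P + Q = 868.
Substituting Q = 868 - 0.927P into the first: P(1 - 0.491·0.927) = 751 - 0.491·868.
So P* = 325/0.545 = 596, and then Q* = 868 - 0.927·596 = 315.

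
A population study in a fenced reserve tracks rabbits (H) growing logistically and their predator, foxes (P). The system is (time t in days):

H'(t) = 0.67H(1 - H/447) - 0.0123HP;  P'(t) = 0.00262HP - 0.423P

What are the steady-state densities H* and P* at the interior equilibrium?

From dP/dt = 0 with P > 0: 0.00262H* = 0.423, so H* = 161.
Substitute into dH/dt = 0: 0.67(1 - 161/447) = 0.0123P*.
The bracket is 0.639, giving P* = 0.428/0.0123 = 34.8.

H* ≈ 161, P* ≈ 34.8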